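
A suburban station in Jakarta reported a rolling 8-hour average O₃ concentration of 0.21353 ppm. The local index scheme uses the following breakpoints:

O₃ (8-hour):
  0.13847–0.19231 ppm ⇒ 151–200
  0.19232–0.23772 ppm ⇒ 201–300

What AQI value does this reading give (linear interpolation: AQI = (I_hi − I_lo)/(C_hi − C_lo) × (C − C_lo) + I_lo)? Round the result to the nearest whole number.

247

O₃: 0.21353 lies in 0.19232–0.23772, so I_lo=201, I_hi=300, C_lo=0.19232, C_hi=0.23772.
(300−201)/(0.23772−0.19232) × (0.21353−0.19232) + 201 = 99/0.04540 × 0.02121 + 201 ≈ 247.25 → 247.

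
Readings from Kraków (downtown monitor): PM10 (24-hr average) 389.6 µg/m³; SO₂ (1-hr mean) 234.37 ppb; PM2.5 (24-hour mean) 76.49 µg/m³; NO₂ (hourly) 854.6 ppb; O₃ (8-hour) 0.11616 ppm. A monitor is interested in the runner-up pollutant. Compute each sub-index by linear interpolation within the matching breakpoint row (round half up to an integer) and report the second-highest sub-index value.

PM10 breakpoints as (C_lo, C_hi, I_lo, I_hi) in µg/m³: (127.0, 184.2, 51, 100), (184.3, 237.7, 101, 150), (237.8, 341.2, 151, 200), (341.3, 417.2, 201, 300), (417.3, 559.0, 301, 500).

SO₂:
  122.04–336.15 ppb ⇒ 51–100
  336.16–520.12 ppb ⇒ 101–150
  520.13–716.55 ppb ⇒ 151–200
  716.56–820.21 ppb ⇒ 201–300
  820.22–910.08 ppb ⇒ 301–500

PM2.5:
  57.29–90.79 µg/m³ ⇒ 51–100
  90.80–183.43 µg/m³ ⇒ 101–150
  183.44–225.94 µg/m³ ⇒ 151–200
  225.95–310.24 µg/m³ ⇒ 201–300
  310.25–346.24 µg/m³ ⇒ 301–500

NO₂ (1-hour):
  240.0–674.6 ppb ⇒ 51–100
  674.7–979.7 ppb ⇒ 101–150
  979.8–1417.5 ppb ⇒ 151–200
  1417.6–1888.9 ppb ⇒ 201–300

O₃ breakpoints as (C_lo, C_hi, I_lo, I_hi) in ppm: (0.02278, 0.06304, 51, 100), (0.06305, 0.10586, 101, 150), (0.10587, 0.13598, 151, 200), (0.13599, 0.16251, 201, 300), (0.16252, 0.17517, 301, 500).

PM10 389.6: bracket 341.3–417.2 → index 201–300; slope 99/75.9, offset 48.3.
AQI = 201 + 99/75.9·48.3 ≈ 264.00 ⇒ 264.
SO₂: row 122.04–336.15 (AQI 51–100). (100−51)·(234.37−122.04)/(336.15−122.04) + 51 = 49·112.33/214.11 + 51 ≈ 76.71 → 77.
PM2.5: 76.49 ∈ [57.29, 90.79] ↔ index [51, 100].
51 + (76.49−57.29)·(100−51)/(90.79−57.29) = 51 + 19.20·49/33.50 ≈ 79.08, so AQI = 79.
NO₂: row 674.7–979.7 (AQI 101–150). (150−101)·(854.6−674.7)/(979.7−674.7) + 101 = 49·179.9/305.0 + 101 ≈ 129.90 → 130.
O₃: 0.11616 lies in 0.10587–0.13598, so I_lo=151, I_hi=200, C_lo=0.10587, C_hi=0.13598.
(200−151)/(0.13598−0.10587) × (0.11616−0.10587) + 151 = 49/0.03011 × 0.01029 + 151 ≈ 167.75 → 168.
Sub-indices: PM10→264, SO₂→77, PM2.5→79, NO₂→130, O₃→168. Ranked high→low: 264, 168, 130, 79, 77. Second-highest sub-index = 168.

168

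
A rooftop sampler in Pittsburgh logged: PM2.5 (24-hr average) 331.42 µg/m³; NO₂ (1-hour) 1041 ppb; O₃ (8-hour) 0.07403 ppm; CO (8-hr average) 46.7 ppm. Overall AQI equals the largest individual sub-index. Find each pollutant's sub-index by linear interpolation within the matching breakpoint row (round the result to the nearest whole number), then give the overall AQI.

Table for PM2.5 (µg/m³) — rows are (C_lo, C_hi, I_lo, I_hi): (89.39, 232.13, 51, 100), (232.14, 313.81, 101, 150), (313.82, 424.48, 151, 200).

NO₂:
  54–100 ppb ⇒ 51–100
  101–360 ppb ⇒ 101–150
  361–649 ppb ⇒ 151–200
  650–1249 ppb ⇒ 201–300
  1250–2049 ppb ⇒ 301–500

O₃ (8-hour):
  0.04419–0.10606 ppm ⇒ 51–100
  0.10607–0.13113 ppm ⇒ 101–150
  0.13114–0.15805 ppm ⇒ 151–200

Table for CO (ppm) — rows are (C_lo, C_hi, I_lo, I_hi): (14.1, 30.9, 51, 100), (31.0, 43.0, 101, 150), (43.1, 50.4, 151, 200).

266

PM2.5: 331.42 ∈ [313.82, 424.48] ↔ index [151, 200].
151 + (331.42−313.82)·(200−151)/(424.48−313.82) = 151 + 17.60·49/110.66 ≈ 158.79, so AQI = 159.
NO₂: 1041 lies in 650–1249, so I_lo=201, I_hi=300, C_lo=650, C_hi=1249.
(300−201)/(1249−650) × (1041−650) + 201 = 99/599 × 391 + 201 ≈ 265.62 → 266.
O₃: row 0.04419–0.10606 (AQI 51–100). (100−51)·(0.07403−0.04419)/(0.10606−0.04419) + 51 = 49·0.02984/0.06187 + 51 ≈ 74.63 → 75.
CO: 46.7 lies in 43.1–50.4, so I_lo=151, I_hi=200, C_lo=43.1, C_hi=50.4.
(200−151)/(50.4−43.1) × (46.7−43.1) + 151 = 49/7.3 × 3.6 + 151 ≈ 175.16 → 175.
Sub-indices: PM2.5→159, NO₂→266, O₃→75, CO→175. Overall AQI = max = 266; dominant pollutant is NO₂.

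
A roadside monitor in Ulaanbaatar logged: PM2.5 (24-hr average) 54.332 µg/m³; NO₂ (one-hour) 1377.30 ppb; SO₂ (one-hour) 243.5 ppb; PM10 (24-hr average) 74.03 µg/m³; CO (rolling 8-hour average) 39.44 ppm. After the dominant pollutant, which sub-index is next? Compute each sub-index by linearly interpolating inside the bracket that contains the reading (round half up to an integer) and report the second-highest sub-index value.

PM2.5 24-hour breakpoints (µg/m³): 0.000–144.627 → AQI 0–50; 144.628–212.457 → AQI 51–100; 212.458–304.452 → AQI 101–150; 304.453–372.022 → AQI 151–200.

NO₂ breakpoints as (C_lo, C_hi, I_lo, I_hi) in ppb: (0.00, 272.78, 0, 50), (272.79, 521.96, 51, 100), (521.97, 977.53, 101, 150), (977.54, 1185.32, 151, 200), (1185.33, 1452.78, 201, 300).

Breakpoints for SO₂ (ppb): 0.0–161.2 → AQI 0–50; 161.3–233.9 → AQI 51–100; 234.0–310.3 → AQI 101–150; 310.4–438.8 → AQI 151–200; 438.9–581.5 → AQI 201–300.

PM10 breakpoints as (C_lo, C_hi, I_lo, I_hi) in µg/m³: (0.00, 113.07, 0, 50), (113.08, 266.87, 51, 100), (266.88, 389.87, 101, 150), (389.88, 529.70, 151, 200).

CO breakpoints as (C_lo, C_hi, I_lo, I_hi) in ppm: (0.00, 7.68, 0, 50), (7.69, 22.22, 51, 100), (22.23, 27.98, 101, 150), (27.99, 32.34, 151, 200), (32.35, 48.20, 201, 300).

245

PM2.5: 54.332 ∈ [0.000, 144.627] ↔ index [0, 50].
0 + (54.332−0.000)·(50−0)/(144.627−0.000) = 0 + 54.332·50/144.627 ≈ 18.78, so AQI = 19.
NO₂: 1377.30 ∈ [1185.33, 1452.78] ↔ index [201, 300].
201 + (1377.30−1185.33)·(300−201)/(1452.78−1185.33) = 201 + 191.97·99/267.45 ≈ 272.06, so AQI = 272.
SO₂: 243.5 ∈ [234.0, 310.3] ↔ index [101, 150].
101 + (243.5−234.0)·(150−101)/(310.3−234.0) = 101 + 9.5·49/76.3 ≈ 107.10, so AQI = 107.
PM10: 74.03 lies in 0.00–113.07, so I_lo=0, I_hi=50, C_lo=0.00, C_hi=113.07.
(50−0)/(113.07−0.00) × (74.03−0.00) + 0 = 50/113.07 × 74.03 + 0 ≈ 32.74 → 33.
CO: row 32.35–48.20 (AQI 201–300). (300−201)·(39.44−32.35)/(48.20−32.35) + 201 = 99·7.09/15.85 + 201 ≈ 245.28 → 245.
Sub-indices: PM2.5→19, NO₂→272, SO₂→107, PM10→33, CO→245. Ranked high→low: 272, 245, 107, 33, 19. Second-highest sub-index = 245.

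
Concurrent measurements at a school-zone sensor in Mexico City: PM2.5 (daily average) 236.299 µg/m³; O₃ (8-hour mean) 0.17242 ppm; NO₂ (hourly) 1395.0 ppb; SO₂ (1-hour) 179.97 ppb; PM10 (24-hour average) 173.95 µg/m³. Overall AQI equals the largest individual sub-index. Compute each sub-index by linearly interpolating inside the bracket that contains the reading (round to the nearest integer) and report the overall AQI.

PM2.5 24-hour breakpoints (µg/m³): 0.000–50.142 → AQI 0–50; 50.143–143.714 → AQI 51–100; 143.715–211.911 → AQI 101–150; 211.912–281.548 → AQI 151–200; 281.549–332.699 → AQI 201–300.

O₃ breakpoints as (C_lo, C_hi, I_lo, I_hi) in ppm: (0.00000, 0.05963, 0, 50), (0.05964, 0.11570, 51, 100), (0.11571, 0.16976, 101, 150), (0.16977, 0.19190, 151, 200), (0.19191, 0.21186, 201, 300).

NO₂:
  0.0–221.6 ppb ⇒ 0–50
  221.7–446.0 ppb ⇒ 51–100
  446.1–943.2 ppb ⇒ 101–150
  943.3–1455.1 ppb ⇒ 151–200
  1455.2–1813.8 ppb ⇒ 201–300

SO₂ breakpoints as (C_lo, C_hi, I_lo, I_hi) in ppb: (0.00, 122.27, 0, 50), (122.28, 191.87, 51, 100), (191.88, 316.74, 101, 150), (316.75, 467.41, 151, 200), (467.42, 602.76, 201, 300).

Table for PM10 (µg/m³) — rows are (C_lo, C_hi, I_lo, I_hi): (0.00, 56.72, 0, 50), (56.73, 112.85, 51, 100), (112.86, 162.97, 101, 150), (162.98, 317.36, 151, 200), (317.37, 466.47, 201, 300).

194

PM2.5: row 211.912–281.548 (AQI 151–200). (200−151)·(236.299−211.912)/(281.548−211.912) + 151 = 49·24.387/69.636 + 151 ≈ 168.16 → 168.
O₃: row 0.16977–0.19190 (AQI 151–200). (200−151)·(0.17242−0.16977)/(0.19190−0.16977) + 151 = 49·0.00265/0.02213 + 151 ≈ 156.87 → 157.
NO₂: 1395.0 lies in 943.3–1455.1, so I_lo=151, I_hi=200, C_lo=943.3, C_hi=1455.1.
(200−151)/(1455.1−943.3) × (1395.0−943.3) + 151 = 49/511.8 × 451.7 + 151 ≈ 194.25 → 194.
SO₂ 179.97: bracket 122.28–191.87 → index 51–100; slope 49/69.59, offset 57.69.
AQI = 51 + 49/69.59·57.69 ≈ 91.62 ⇒ 92.
PM10: row 162.98–317.36 (AQI 151–200). (200−151)·(173.95−162.98)/(317.36−162.98) + 151 = 49·10.97/154.38 + 151 ≈ 154.48 → 154.
Sub-indices: PM2.5→168, O₃→157, NO₂→194, SO₂→92, PM10→154. Overall AQI = max = 194; dominant pollutant is NO₂.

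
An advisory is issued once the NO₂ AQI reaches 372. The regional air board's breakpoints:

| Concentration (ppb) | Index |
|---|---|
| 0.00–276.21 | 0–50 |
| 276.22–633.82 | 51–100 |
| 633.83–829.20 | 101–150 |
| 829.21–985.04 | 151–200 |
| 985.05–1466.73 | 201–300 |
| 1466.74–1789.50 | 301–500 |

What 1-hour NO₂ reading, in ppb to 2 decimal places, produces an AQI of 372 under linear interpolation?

AQI 372 lies in the 301–500 band, which corresponds to 1466.74–1789.50 ppb.
C = 1466.74 + (372−301)×(1789.50−1466.74)/(500−301) = 1466.74 + 71×322.76/199 ≈ 1581.8956 ppb → 1581.90 ppb to 2 dp.

1581.90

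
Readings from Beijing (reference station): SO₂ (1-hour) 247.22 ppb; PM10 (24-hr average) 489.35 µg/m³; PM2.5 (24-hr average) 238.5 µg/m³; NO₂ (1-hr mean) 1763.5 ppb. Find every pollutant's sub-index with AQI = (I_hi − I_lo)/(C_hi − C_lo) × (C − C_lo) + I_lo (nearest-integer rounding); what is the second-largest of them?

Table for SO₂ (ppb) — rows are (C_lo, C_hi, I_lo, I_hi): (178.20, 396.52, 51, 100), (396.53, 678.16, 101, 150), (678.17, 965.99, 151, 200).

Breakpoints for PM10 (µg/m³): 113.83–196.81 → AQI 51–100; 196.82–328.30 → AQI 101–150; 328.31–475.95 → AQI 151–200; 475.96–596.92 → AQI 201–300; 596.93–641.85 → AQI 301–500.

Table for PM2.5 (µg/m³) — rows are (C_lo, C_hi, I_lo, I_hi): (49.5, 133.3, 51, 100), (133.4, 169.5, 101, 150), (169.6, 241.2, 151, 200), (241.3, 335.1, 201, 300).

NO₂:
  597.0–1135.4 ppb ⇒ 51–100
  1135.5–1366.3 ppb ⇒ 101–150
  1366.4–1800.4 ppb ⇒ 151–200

198

SO₂ 247.22: bracket 178.20–396.52 → index 51–100; slope 49/218.32, offset 69.02.
AQI = 51 + 49/218.32·69.02 ≈ 66.49 ⇒ 66.
PM10: row 475.96–596.92 (AQI 201–300). (300−201)·(489.35−475.96)/(596.92−475.96) + 201 = 99·13.39/120.96 + 201 ≈ 211.96 → 212.
PM2.5: 238.5 lies in 169.6–241.2, so I_lo=151, I_hi=200, C_lo=169.6, C_hi=241.2.
(200−151)/(241.2−169.6) × (238.5−169.6) + 151 = 49/71.6 × 68.9 + 151 ≈ 198.15 → 198.
NO₂: 1763.5 lies in 1366.4–1800.4, so I_lo=151, I_hi=200, C_lo=1366.4, C_hi=1800.4.
(200−151)/(1800.4−1366.4) × (1763.5−1366.4) + 151 = 49/434.0 × 397.1 + 151 ≈ 195.83 → 196.
Sub-indices: SO₂→66, PM10→212, PM2.5→198, NO₂→196. Ranked high→low: 212, 198, 196, 66. Second-highest sub-index = 198.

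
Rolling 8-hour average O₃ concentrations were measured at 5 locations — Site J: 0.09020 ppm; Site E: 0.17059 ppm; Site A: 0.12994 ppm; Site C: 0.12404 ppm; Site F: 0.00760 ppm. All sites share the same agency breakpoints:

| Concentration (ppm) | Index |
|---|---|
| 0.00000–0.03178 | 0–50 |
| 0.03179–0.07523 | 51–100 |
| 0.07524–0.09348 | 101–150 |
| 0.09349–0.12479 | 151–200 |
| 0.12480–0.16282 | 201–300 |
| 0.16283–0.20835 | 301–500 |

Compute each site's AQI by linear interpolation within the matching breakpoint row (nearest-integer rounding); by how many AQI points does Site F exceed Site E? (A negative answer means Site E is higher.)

-323

Site J: row 0.07524–0.09348 (AQI 101–150). (150−101)·(0.09020−0.07524)/(0.09348−0.07524) + 101 = 49·0.01496/0.01824 + 101 ≈ 141.19 → 141.
Site E: 0.17059 lies in 0.16283–0.20835, so I_lo=301, I_hi=500, C_lo=0.16283, C_hi=0.20835.
(500−301)/(0.20835−0.16283) × (0.17059−0.16283) + 301 = 199/0.04552 × 0.00776 + 301 ≈ 334.92 → 335.
Site A: 0.12994 ∈ [0.12480, 0.16282] ↔ index [201, 300].
201 + (0.12994−0.12480)·(300−201)/(0.16282−0.12480) = 201 + 0.00514·99/0.03802 ≈ 214.38, so AQI = 214.
Site C 0.12404: bracket 0.09349–0.12479 → index 151–200; slope 49/0.03130, offset 0.03055.
AQI = 151 + 49/0.03130·0.03055 ≈ 198.83 ⇒ 199.
Site F: row 0.00000–0.03178 (AQI 0–50). (50−0)·(0.00760−0.00000)/(0.03178−0.00000) + 0 = 50·0.00760/0.03178 + 0 ≈ 11.96 → 12.
AQIs: Site J=141, Site E=335, Site A=214, Site C=199, Site F=12. Site F (12) − Site E (335) = -323.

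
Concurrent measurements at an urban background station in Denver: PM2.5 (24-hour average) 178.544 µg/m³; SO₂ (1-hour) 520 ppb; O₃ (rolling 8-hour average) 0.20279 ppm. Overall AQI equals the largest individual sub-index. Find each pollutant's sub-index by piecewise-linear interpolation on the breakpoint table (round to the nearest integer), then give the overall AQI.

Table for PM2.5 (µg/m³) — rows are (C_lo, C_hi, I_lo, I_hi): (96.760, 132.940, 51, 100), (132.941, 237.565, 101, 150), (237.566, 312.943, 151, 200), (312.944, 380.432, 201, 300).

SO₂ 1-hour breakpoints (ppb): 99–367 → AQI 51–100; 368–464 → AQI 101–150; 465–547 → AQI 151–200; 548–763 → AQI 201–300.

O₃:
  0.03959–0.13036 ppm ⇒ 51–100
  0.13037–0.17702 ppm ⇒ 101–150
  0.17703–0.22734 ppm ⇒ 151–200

184

PM2.5 178.544: bracket 132.941–237.565 → index 101–150; slope 49/104.624, offset 45.603.
AQI = 101 + 49/104.624·45.603 ≈ 122.36 ⇒ 122.
SO₂: 520 lies in 465–547, so I_lo=151, I_hi=200, C_lo=465, C_hi=547.
(200−151)/(547−465) × (520−465) + 151 = 49/82 × 55 + 151 ≈ 183.87 → 184.
O₃: 0.20279 lies in 0.17703–0.22734, so I_lo=151, I_hi=200, C_lo=0.17703, C_hi=0.22734.
(200−151)/(0.22734−0.17703) × (0.20279−0.17703) + 151 = 49/0.05031 × 0.02576 + 151 ≈ 176.09 → 176.
Sub-indices: PM2.5→122, SO₂→184, O₃→176. Overall AQI = max = 184; dominant pollutant is SO₂.
AQI 184: Unhealthy.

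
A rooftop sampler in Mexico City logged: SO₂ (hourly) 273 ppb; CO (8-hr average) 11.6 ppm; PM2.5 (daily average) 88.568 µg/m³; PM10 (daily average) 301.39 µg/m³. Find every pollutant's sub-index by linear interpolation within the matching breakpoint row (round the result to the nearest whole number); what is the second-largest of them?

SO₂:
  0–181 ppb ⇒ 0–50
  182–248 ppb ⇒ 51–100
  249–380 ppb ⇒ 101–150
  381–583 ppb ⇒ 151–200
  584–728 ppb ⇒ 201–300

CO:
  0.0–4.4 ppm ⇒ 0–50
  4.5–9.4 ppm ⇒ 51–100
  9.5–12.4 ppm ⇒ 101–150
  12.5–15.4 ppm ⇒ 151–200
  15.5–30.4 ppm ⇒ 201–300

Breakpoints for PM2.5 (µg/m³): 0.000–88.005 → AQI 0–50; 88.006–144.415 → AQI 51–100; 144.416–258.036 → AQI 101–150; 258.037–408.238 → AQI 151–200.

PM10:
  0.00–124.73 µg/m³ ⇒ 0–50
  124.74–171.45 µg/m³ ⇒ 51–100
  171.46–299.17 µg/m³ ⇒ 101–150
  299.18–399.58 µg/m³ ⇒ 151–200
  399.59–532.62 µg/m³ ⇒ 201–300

136

SO₂: row 249–380 (AQI 101–150). (150−101)·(273−249)/(380−249) + 101 = 49·24/131 + 101 ≈ 109.98 → 110.
CO: 11.6 lies in 9.5–12.4, so I_lo=101, I_hi=150, C_lo=9.5, C_hi=12.4.
(150−101)/(12.4−9.5) × (11.6−9.5) + 101 = 49/2.9 × 2.1 + 101 ≈ 136.48 → 136.
PM2.5: 88.568 lies in 88.006–144.415, so I_lo=51, I_hi=100, C_lo=88.006, C_hi=144.415.
(100−51)/(144.415−88.006) × (88.568−88.006) + 51 = 49/56.409 × 0.562 + 51 ≈ 51.49 → 51.
PM10: 301.39 lies in 299.18–399.58, so I_lo=151, I_hi=200, C_lo=299.18, C_hi=399.58.
(200−151)/(399.58−299.18) × (301.39−299.18) + 151 = 49/100.40 × 2.21 + 151 ≈ 152.08 → 152.
Sub-indices: SO₂→110, CO→136, PM2.5→51, PM10→152. Ranked high→low: 152, 136, 110, 51. Second-highest sub-index = 136.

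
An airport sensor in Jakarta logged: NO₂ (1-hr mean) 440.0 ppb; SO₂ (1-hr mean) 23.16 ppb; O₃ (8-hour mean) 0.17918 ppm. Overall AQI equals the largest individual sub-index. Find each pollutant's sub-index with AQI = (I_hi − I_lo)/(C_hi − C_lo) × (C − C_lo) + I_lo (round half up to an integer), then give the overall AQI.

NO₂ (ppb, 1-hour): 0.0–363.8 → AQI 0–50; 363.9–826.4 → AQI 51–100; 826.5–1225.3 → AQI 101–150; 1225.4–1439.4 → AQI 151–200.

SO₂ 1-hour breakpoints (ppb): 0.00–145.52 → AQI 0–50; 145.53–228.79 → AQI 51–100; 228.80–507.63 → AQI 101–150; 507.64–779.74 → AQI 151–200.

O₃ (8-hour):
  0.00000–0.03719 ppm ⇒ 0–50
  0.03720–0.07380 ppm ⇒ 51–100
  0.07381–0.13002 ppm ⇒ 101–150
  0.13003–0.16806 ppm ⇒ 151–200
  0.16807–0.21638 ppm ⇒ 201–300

224

NO₂ 440.0: bracket 363.9–826.4 → index 51–100; slope 49/462.5, offset 76.1.
AQI = 51 + 49/462.5·76.1 ≈ 59.06 ⇒ 59.
SO₂: row 0.00–145.52 (AQI 0–50). (50−0)·(23.16−0.00)/(145.52−0.00) + 0 = 50·23.16/145.52 + 0 ≈ 7.96 → 8.
O₃: 0.17918 lies in 0.16807–0.21638, so I_lo=201, I_hi=300, C_lo=0.16807, C_hi=0.21638.
(300−201)/(0.21638−0.16807) × (0.17918−0.16807) + 201 = 99/0.04831 × 0.01111 + 201 ≈ 223.77 → 224.
Sub-indices: NO₂→59, SO₂→8, O₃→224. Overall AQI = max = 224; dominant pollutant is O₃.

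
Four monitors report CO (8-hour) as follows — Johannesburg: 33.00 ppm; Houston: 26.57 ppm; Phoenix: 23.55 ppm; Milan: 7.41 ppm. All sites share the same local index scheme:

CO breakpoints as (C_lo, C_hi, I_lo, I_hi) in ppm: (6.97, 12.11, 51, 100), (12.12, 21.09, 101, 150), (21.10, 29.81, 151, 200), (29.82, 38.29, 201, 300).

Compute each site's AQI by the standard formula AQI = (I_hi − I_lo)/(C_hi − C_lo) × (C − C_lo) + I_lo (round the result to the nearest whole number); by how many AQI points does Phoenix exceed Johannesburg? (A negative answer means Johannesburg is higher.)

-73

Johannesburg: 33.00 ∈ [29.82, 38.29] ↔ index [201, 300].
201 + (33.00−29.82)·(300−201)/(38.29−29.82) = 201 + 3.18·99/8.47 ≈ 238.17, so AQI = 238.
Houston: 26.57 lies in 21.10–29.81, so I_lo=151, I_hi=200, C_lo=21.10, C_hi=29.81.
(200−151)/(29.81−21.10) × (26.57−21.10) + 151 = 49/8.71 × 5.47 + 151 ≈ 181.77 → 182.
Phoenix: row 21.10–29.81 (AQI 151–200). (200−151)·(23.55−21.10)/(29.81−21.10) + 151 = 49·2.45/8.71 + 151 ≈ 164.78 → 165.
Milan: 7.41 ∈ [6.97, 12.11] ↔ index [51, 100].
51 + (7.41−6.97)·(100−51)/(12.11−6.97) = 51 + 0.44·49/5.14 ≈ 55.19, so AQI = 55.
AQIs: Johannesburg=238, Houston=182, Phoenix=165, Milan=55. Phoenix (165) − Johannesburg (238) = -73.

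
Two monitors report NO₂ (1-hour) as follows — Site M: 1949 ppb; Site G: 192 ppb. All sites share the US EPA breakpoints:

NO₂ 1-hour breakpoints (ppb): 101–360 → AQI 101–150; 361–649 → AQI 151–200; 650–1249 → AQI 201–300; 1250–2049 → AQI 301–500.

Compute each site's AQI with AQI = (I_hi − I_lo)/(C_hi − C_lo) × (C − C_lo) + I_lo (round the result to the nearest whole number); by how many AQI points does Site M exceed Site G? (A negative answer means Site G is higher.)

357

Site M: 1949 lies in 1250–2049, so I_lo=301, I_hi=500, C_lo=1250, C_hi=2049.
(500−301)/(2049−1250) × (1949−1250) + 301 = 199/799 × 699 + 301 ≈ 475.09 → 475.
Site G: row 101–360 (AQI 101–150). (150−101)·(192−101)/(360−101) + 101 = 49·91/259 + 101 ≈ 118.22 → 118.
AQIs: Site M=475, Site G=118. Site M (475) − Site G (118) = 357.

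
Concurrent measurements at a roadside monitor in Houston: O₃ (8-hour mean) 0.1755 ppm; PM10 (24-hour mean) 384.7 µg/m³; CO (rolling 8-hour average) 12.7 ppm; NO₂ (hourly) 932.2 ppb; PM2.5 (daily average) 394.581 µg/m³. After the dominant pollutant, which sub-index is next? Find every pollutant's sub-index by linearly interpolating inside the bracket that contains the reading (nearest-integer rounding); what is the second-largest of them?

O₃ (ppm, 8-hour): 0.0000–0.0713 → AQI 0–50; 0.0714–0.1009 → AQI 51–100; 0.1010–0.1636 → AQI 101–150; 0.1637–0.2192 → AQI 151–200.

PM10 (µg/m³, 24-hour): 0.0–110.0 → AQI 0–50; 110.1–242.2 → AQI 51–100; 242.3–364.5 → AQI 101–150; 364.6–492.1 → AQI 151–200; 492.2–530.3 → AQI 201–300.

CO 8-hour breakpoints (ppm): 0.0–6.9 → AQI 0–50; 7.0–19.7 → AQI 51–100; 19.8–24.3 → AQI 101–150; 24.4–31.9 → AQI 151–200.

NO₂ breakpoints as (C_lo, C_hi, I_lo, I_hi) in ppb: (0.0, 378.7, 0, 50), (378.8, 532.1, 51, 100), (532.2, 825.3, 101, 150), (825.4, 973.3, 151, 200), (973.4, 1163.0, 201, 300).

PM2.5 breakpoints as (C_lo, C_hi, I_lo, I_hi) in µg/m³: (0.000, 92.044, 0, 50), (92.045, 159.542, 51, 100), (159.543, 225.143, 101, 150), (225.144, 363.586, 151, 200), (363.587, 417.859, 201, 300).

186

O₃: 0.1755 ∈ [0.1637, 0.2192] ↔ index [151, 200].
151 + (0.1755−0.1637)·(200−151)/(0.2192−0.1637) = 151 + 0.0118·49/0.0555 ≈ 161.42, so AQI = 161.
PM10: row 364.6–492.1 (AQI 151–200). (200−151)·(384.7−364.6)/(492.1−364.6) + 151 = 49·20.1/127.5 + 151 ≈ 158.72 → 159.
CO: 12.7 ∈ [7.0, 19.7] ↔ index [51, 100].
51 + (12.7−7.0)·(100−51)/(19.7−7.0) = 51 + 5.7·49/12.7 ≈ 72.99, so AQI = 73.
NO₂: 932.2 lies in 825.4–973.3, so I_lo=151, I_hi=200, C_lo=825.4, C_hi=973.3.
(200−151)/(973.3−825.4) × (932.2−825.4) + 151 = 49/147.9 × 106.8 + 151 ≈ 186.38 → 186.
PM2.5 394.581: bracket 363.587–417.859 → index 201–300; slope 99/54.272, offset 30.994.
AQI = 201 + 99/54.272·30.994 ≈ 257.54 ⇒ 258.
Sub-indices: O₃→161, PM10→159, CO→73, NO₂→186, PM2.5→258. Ranked high→low: 258, 186, 161, 159, 73. Second-highest sub-index = 186.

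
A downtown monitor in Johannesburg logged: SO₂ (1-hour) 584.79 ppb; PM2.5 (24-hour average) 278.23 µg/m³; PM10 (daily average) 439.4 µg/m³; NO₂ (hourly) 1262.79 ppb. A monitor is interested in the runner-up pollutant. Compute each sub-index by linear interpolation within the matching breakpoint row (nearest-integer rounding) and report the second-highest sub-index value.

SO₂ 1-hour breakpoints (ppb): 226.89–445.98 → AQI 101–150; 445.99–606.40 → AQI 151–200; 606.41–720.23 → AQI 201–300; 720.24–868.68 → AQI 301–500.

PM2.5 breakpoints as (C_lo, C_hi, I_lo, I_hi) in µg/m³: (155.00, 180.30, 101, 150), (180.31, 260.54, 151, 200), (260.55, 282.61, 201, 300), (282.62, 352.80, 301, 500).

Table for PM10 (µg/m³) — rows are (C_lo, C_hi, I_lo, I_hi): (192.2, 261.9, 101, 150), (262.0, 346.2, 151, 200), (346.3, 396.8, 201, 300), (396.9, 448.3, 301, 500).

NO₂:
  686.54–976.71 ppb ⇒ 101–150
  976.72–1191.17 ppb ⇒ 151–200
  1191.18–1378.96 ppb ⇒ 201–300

SO₂: 584.79 ∈ [445.99, 606.40] ↔ index [151, 200].
151 + (584.79−445.99)·(200−151)/(606.40−445.99) = 151 + 138.80·49/160.41 ≈ 193.40, so AQI = 193.
PM2.5 278.23: bracket 260.55–282.61 → index 201–300; slope 99/22.06, offset 17.68.
AQI = 201 + 99/22.06·17.68 ≈ 280.34 ⇒ 280.
PM10: 439.4 lies in 396.9–448.3, so I_lo=301, I_hi=500, C_lo=396.9, C_hi=448.3.
(500−301)/(448.3−396.9) × (439.4−396.9) + 301 = 199/51.4 × 42.5 + 301 ≈ 465.54 → 466.
NO₂: 1262.79 lies in 1191.18–1378.96, so I_lo=201, I_hi=300, C_lo=1191.18, C_hi=1378.96.
(300−201)/(1378.96−1191.18) × (1262.79−1191.18) + 201 = 99/187.78 × 71.61 + 201 ≈ 238.75 → 239.
Sub-indices: SO₂→193, PM2.5→280, PM10→466, NO₂→239. Ranked high→low: 466, 280, 239, 193. Second-highest sub-index = 280.

280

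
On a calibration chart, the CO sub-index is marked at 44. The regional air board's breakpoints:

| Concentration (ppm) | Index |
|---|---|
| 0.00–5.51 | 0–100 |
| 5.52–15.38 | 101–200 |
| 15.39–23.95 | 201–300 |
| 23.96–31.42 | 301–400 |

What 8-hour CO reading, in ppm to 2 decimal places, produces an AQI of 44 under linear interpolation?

AQI 44 lies in the 0–100 band, which corresponds to 0.00–5.51 ppm.
C = 0.00 + (44−0)×(5.51−0.00)/(100−0) = 0.00 + 44×5.51/100 ≈ 2.4244 ppm → 2.42 ppm to 2 dp.

2.42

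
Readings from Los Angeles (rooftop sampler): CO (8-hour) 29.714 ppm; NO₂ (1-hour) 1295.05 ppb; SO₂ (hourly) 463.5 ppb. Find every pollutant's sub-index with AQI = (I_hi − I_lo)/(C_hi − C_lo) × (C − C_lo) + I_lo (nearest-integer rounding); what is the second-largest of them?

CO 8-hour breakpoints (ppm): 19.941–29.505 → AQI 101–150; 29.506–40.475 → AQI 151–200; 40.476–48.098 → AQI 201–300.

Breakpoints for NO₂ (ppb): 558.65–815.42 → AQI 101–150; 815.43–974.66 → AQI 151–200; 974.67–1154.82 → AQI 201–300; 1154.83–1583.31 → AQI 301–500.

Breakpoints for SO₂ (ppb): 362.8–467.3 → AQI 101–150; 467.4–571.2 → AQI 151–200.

152

CO: row 29.506–40.475 (AQI 151–200). (200−151)·(29.714−29.506)/(40.475−29.506) + 151 = 49·0.208/10.969 + 151 ≈ 151.93 → 152.
NO₂: row 1154.83–1583.31 (AQI 301–500). (500−301)·(1295.05−1154.83)/(1583.31−1154.83) + 301 = 199·140.22/428.48 + 301 ≈ 366.12 → 366.
SO₂: row 362.8–467.3 (AQI 101–150). (150−101)·(463.5−362.8)/(467.3−362.8) + 101 = 49·100.7/104.5 + 101 ≈ 148.22 → 148.
Sub-indices: CO→152, NO₂→366, SO₂→148. Ranked high→low: 366, 152, 148. Second-highest sub-index = 152.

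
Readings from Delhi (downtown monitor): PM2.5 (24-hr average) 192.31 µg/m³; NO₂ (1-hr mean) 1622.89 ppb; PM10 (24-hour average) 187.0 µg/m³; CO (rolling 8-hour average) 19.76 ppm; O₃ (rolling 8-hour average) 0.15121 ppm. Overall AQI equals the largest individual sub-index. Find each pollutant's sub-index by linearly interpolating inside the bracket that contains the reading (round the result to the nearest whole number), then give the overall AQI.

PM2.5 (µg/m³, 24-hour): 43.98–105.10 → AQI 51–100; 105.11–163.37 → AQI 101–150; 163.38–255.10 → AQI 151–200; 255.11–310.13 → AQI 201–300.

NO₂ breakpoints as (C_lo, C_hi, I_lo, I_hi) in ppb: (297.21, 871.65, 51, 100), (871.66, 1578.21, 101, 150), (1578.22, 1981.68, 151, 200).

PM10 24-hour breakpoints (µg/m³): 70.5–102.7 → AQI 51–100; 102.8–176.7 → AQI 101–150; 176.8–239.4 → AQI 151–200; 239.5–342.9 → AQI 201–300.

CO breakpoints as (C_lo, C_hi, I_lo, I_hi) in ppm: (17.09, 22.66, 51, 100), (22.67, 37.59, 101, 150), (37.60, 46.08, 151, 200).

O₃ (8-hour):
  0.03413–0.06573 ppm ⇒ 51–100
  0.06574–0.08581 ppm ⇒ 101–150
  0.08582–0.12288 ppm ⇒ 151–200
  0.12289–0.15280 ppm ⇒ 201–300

295

PM2.5: 192.31 lies in 163.38–255.10, so I_lo=151, I_hi=200, C_lo=163.38, C_hi=255.10.
(200−151)/(255.10−163.38) × (192.31−163.38) + 151 = 49/91.72 × 28.93 + 151 ≈ 166.46 → 166.
NO₂: 1622.89 lies in 1578.22–1981.68, so I_lo=151, I_hi=200, C_lo=1578.22, C_hi=1981.68.
(200−151)/(1981.68−1578.22) × (1622.89−1578.22) + 151 = 49/403.46 × 44.67 + 151 ≈ 156.43 → 156.
PM10: 187.0 ∈ [176.8, 239.4] ↔ index [151, 200].
151 + (187.0−176.8)·(200−151)/(239.4−176.8) = 151 + 10.2·49/62.6 ≈ 158.98, so AQI = 159.
CO: 19.76 ∈ [17.09, 22.66] ↔ index [51, 100].
51 + (19.76−17.09)·(100−51)/(22.66−17.09) = 51 + 2.67·49/5.57 ≈ 74.49, so AQI = 74.
O₃ 0.15121: bracket 0.12289–0.15280 → index 201–300; slope 99/0.02991, offset 0.02832.
AQI = 201 + 99/0.02991·0.02832 ≈ 294.74 ⇒ 295.
Sub-indices: PM2.5→166, NO₂→156, PM10→159, CO→74, O₃→295. Overall AQI = max = 295; dominant pollutant is O₃.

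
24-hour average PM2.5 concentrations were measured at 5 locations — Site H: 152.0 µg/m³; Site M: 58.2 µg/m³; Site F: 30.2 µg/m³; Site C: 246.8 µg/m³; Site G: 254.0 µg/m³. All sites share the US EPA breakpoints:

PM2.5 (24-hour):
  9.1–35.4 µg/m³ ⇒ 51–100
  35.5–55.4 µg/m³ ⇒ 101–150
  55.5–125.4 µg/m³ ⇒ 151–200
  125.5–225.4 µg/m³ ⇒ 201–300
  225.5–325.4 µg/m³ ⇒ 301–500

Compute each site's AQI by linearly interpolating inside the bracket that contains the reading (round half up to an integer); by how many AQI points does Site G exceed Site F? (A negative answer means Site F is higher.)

268

Site H: row 125.5–225.4 (AQI 201–300). (300−201)·(152.0−125.5)/(225.4−125.5) + 201 = 99·26.5/99.9 + 201 ≈ 227.26 → 227.
Site M: row 55.5–125.4 (AQI 151–200). (200−151)·(58.2−55.5)/(125.4−55.5) + 151 = 49·2.7/69.9 + 151 ≈ 152.89 → 153.
Site F: row 9.1–35.4 (AQI 51–100). (100−51)·(30.2−9.1)/(35.4−9.1) + 51 = 49·21.1/26.3 + 51 ≈ 90.31 → 90.
Site C: 246.8 ∈ [225.5, 325.4] ↔ index [301, 500].
301 + (246.8−225.5)·(500−301)/(325.4−225.5) = 301 + 21.3·199/99.9 ≈ 343.43, so AQI = 343.
Site G: 254.0 ∈ [225.5, 325.4] ↔ index [301, 500].
301 + (254.0−225.5)·(500−301)/(325.4−225.5) = 301 + 28.5·199/99.9 ≈ 357.77, so AQI = 358.
AQIs: Site H=227, Site M=153, Site F=90, Site C=343, Site G=358. Site G (358) − Site F (90) = 268.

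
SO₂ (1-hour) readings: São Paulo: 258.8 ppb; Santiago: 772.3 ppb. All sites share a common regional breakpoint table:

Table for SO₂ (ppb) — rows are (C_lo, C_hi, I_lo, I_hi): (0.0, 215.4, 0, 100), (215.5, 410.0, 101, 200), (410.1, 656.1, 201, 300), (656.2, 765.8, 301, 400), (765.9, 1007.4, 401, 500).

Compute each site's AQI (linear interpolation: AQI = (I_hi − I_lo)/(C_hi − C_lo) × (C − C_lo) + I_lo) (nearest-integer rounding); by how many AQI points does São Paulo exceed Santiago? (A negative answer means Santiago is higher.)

-281

São Paulo: 258.8 ∈ [215.5, 410.0] ↔ index [101, 200].
101 + (258.8−215.5)·(200−101)/(410.0−215.5) = 101 + 43.3·99/194.5 ≈ 123.04, so AQI = 123.
Santiago: 772.3 ∈ [765.9, 1007.4] ↔ index [401, 500].
401 + (772.3−765.9)·(500−401)/(1007.4−765.9) = 401 + 6.4·99/241.5 ≈ 403.62, so AQI = 404.
AQIs: São Paulo=123, Santiago=404. São Paulo (123) − Santiago (404) = -281.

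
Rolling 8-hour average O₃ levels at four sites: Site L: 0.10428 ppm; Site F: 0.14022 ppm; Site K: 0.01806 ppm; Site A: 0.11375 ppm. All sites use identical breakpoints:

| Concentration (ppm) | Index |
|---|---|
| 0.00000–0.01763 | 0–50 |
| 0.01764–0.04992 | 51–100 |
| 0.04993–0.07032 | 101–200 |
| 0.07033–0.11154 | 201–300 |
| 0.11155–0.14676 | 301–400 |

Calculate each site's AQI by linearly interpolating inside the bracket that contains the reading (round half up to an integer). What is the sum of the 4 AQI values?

Site L 0.10428: bracket 0.07033–0.11154 → index 201–300; slope 99/0.04121, offset 0.03395.
AQI = 201 + 99/0.04121·0.03395 ≈ 282.56 ⇒ 283.
Site F 0.14022: bracket 0.11155–0.14676 → index 301–400; slope 99/0.03521, offset 0.02867.
AQI = 301 + 99/0.03521·0.02867 ≈ 381.61 ⇒ 382.
Site K 0.01806: bracket 0.01764–0.04992 → index 51–100; slope 49/0.03228, offset 0.00042.
AQI = 51 + 49/0.03228·0.00042 ≈ 51.64 ⇒ 52.
Site A: 0.11375 lies in 0.11155–0.14676, so I_lo=301, I_hi=400, C_lo=0.11155, C_hi=0.14676.
(400−301)/(0.14676−0.11155) × (0.11375−0.11155) + 301 = 99/0.03521 × 0.00220 + 301 ≈ 307.19 → 307.
AQIs: Site L=283, Site F=382, Site K=52, Site A=307. Sum = 283 + 382 + 52 + 307 = 1024.

1024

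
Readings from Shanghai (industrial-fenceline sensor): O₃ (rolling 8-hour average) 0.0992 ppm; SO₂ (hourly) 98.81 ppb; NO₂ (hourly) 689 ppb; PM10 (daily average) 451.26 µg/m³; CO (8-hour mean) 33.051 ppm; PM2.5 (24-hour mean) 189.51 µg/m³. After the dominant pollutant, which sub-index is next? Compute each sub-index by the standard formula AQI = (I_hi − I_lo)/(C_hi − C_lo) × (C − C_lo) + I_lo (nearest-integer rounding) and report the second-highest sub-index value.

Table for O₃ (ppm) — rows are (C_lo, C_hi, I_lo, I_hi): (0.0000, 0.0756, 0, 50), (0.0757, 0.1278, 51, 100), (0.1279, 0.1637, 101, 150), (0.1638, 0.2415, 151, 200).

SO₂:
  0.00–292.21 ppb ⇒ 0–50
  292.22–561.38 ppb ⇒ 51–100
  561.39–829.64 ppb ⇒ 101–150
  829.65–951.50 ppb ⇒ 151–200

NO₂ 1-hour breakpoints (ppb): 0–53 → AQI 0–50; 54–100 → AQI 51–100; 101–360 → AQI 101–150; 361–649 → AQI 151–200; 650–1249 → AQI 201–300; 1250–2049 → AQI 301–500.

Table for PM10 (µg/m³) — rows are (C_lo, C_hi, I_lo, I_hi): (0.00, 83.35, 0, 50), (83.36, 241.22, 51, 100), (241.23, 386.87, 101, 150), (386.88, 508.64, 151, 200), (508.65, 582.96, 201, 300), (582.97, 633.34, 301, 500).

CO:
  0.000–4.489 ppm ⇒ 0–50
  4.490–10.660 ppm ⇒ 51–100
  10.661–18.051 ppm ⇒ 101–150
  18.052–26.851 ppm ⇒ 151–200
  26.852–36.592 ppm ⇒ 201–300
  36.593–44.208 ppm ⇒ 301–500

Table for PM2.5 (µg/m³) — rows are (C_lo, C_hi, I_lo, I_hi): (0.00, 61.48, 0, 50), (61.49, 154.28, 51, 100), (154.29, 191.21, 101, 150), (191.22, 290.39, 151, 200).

O₃ 0.0992: bracket 0.0757–0.1278 → index 51–100; slope 49/0.0521, offset 0.0235.
AQI = 51 + 49/0.0521·0.0235 ≈ 73.10 ⇒ 73.
SO₂: 98.81 lies in 0.00–292.21, so I_lo=0, I_hi=50, C_lo=0.00, C_hi=292.21.
(50−0)/(292.21−0.00) × (98.81−0.00) + 0 = 50/292.21 × 98.81 + 0 ≈ 16.91 → 17.
NO₂ 689: bracket 650–1249 → index 201–300; slope 99/599, offset 39.
AQI = 201 + 99/599·39 ≈ 207.45 ⇒ 207.
PM10: row 386.88–508.64 (AQI 151–200). (200−151)·(451.26−386.88)/(508.64−386.88) + 151 = 49·64.38/121.76 + 151 ≈ 176.91 → 177.
CO: row 26.852–36.592 (AQI 201–300). (300−201)·(33.051−26.852)/(36.592−26.852) + 201 = 99·6.199/9.740 + 201 ≈ 264.01 → 264.
PM2.5: row 154.29–191.21 (AQI 101–150). (150−101)·(189.51−154.29)/(191.21−154.29) + 101 = 49·35.22/36.92 + 101 ≈ 147.74 → 148.
Sub-indices: O₃→73, SO₂→17, NO₂→207, PM10→177, CO→264, PM2.5→148. Ranked high→low: 264, 207, 177, 148, 73, 17. Second-highest sub-index = 207.

207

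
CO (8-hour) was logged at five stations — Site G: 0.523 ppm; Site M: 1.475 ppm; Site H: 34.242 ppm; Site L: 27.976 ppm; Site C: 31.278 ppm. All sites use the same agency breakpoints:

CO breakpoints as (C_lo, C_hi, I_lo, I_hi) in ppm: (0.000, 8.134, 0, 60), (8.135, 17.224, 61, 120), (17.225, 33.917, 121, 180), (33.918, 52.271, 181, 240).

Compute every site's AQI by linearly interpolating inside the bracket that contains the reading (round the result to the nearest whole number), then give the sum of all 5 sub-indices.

Site G: 0.523 lies in 0.000–8.134, so I_lo=0, I_hi=60, C_lo=0.000, C_hi=8.134.
(60−0)/(8.134−0.000) × (0.523−0.000) + 0 = 60/8.134 × 0.523 + 0 ≈ 3.86 → 4.
Site M: 1.475 lies in 0.000–8.134, so I_lo=0, I_hi=60, C_lo=0.000, C_hi=8.134.
(60−0)/(8.134−0.000) × (1.475−0.000) + 0 = 60/8.134 × 1.475 + 0 ≈ 10.88 → 11.
Site H: row 33.918–52.271 (AQI 181–240). (240−181)·(34.242−33.918)/(52.271−33.918) + 181 = 59·0.324/18.353 + 181 ≈ 182.04 → 182.
Site L: 27.976 lies in 17.225–33.917, so I_lo=121, I_hi=180, C_lo=17.225, C_hi=33.917.
(180−121)/(33.917−17.225) × (27.976−17.225) + 121 = 59/16.692 × 10.751 + 121 ≈ 159.00 → 159.
Site C 31.278: bracket 17.225–33.917 → index 121–180; slope 59/16.692, offset 14.053.
AQI = 121 + 59/16.692·14.053 ≈ 170.67 ⇒ 171.
AQIs: Site G=4, Site M=11, Site H=182, Site L=159, Site C=171. Sum = 4 + 11 + 182 + 159 + 171 = 527.

527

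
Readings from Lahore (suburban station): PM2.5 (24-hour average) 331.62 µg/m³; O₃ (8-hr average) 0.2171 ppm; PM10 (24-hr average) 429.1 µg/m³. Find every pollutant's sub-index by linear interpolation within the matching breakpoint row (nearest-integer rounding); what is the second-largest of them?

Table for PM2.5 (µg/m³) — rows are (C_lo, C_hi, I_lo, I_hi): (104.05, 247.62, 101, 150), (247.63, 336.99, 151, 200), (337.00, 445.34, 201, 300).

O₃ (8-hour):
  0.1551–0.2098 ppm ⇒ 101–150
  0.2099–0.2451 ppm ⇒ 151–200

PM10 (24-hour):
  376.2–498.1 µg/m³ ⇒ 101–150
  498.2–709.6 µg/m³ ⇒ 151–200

PM2.5 331.62: bracket 247.63–336.99 → index 151–200; slope 49/89.36, offset 83.99.
AQI = 151 + 49/89.36·83.99 ≈ 197.06 ⇒ 197.
O₃ 0.2171: bracket 0.2099–0.2451 → index 151–200; slope 49/0.0352, offset 0.0072.
AQI = 151 + 49/0.0352·0.0072 ≈ 161.02 ⇒ 161.
PM10: 429.1 lies in 376.2–498.1, so I_lo=101, I_hi=150, C_lo=376.2, C_hi=498.1.
(150−101)/(498.1−376.2) × (429.1−376.2) + 101 = 49/121.9 × 52.9 + 101 ≈ 122.26 → 122.
Sub-indices: PM2.5→197, O₃→161, PM10→122. Ranked high→low: 197, 161, 122. Second-highest sub-index = 161.

161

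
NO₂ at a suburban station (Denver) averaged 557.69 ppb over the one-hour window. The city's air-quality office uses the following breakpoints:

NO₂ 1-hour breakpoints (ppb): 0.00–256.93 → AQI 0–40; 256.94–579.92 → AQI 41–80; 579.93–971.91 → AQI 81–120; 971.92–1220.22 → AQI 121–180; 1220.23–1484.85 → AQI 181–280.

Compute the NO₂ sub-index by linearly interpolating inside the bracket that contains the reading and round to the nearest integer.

NO₂: 557.69 ∈ [256.94, 579.92] ↔ index [41, 80].
41 + (557.69−256.94)·(80−41)/(579.92−256.94) = 41 + 300.75·39/322.98 ≈ 77.32, so AQI = 77.

77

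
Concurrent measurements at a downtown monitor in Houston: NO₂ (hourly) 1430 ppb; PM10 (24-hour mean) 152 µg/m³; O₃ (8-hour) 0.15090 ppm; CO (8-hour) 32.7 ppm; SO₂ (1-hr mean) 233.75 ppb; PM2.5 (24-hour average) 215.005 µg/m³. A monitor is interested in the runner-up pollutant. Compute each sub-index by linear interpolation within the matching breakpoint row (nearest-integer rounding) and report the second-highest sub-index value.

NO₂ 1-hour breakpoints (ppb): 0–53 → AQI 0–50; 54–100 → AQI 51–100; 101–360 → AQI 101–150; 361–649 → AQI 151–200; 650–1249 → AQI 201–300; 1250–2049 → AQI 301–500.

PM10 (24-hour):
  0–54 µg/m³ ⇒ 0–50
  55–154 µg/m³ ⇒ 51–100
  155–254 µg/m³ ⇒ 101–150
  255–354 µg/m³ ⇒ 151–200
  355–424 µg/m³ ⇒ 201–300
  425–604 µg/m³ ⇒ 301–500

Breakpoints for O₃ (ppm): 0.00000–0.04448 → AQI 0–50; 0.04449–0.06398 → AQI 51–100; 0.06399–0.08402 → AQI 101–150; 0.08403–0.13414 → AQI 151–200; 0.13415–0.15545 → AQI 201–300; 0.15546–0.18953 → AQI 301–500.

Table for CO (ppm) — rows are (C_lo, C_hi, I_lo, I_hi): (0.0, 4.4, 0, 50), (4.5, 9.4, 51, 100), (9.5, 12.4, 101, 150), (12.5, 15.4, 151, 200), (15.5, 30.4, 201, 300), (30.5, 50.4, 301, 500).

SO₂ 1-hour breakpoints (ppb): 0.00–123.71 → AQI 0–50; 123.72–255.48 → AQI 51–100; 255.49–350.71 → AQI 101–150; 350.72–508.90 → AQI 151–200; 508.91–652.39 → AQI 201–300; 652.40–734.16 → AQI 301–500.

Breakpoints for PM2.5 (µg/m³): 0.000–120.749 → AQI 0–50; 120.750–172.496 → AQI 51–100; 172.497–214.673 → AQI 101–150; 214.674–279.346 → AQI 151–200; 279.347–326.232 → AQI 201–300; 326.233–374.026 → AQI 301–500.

323

NO₂: 1430 ∈ [1250, 2049] ↔ index [301, 500].
301 + (1430−1250)·(500−301)/(2049−1250) = 301 + 180·199/799 ≈ 345.83, so AQI = 346.
PM10 152: bracket 55–154 → index 51–100; slope 49/99, offset 97.
AQI = 51 + 49/99·97 ≈ 99.01 ⇒ 99.
O₃: 0.15090 lies in 0.13415–0.15545, so I_lo=201, I_hi=300, C_lo=0.13415, C_hi=0.15545.
(300−201)/(0.15545−0.13415) × (0.15090−0.13415) + 201 = 99/0.02130 × 0.01675 + 201 ≈ 278.85 → 279.
CO: 32.7 lies in 30.5–50.4, so I_lo=301, I_hi=500, C_lo=30.5, C_hi=50.4.
(500−301)/(50.4−30.5) × (32.7−30.5) + 301 = 199/19.9 × 2.2 + 301 ≈ 323.00 → 323.
SO₂: 233.75 lies in 123.72–255.48, so I_lo=51, I_hi=100, C_lo=123.72, C_hi=255.48.
(100−51)/(255.48−123.72) × (233.75−123.72) + 51 = 49/131.76 × 110.03 + 51 ≈ 91.92 → 92.
PM2.5: row 214.674–279.346 (AQI 151–200). (200−151)·(215.005−214.674)/(279.346−214.674) + 151 = 49·0.331/64.672 + 151 ≈ 151.25 → 151.
Sub-indices: NO₂→346, PM10→99, O₃→279, CO→323, SO₂→92, PM2.5→151. Ranked high→low: 346, 323, 279, 151, 99, 92. Second-highest sub-index = 323.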